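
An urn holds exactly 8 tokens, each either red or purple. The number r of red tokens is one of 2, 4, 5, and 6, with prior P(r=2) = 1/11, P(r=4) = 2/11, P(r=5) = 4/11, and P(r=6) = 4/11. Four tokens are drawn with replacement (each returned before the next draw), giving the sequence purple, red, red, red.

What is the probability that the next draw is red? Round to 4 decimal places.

The likelihood of the observed sequence under each hypothesis: P(data | r = 2) = (6/8)(2/8)(2/8)(2/8) = 0.011719; P(data | r = 4) = (4/8)(4/8)(4/8)(4/8) = 0.0625; P(data | r = 5) = (3/8)(5/8)(5/8)(5/8) = 0.091553; P(data | r = 6) = (2/8)(6/8)(6/8)(6/8) = 0.10547.
The prior-weighted likelihoods are 1/11 · 0.011719 = 0.0010653, 2/11 · 0.0625 = 0.011364, 4/11 · 0.091553 = 0.033292, 4/11 · 0.10547 = 0.038352; these sum to 0.084073.
Normalising, the posterior is P(r = 2 | data) = 0.012672, P(r = 4 | data) = 0.13516, P(r = 5 | data) = 0.39599, P(r = 6 | data) = 0.45618.
So P(red next | data) = Σ P(red next | H) P(H | data) = (1/4)(0.012672) + (1/2)(0.13516) + (5/8)(0.39599) + (3/4)(0.45618) = 0.66037.

0.6604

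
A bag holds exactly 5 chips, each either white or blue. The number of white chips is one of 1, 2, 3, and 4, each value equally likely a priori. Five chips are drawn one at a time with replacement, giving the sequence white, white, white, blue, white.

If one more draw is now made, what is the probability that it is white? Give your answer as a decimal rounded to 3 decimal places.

Under each hypothesis, the probability of the observed sequence is: P(data | r = 1) = (1/5)(1/5)(1/5)(4/5)(1/5) = 0.00128; P(data | r = 2) = (2/5)(2/5)(2/5)(3/5)(2/5) = 0.01536; P(data | r = 3) = (3/5)(3/5)(3/5)(2/5)(3/5) = 0.05184; P(data | r = 4) = (4/5)(4/5)(4/5)(1/5)(4/5) = 0.08192.
Weighting by the prior gives 1/4 · 0.00128 = 0.00032, 1/4 · 0.01536 = 0.00384, 1/4 · 0.05184 = 0.01296, 1/4 · 0.08192 = 0.02048; summing to 0.0376.
Dividing through by the total gives posterior P(r = 1 | data) = 0.0085106, P(r = 2 | data) = 0.10213, P(r = 3 | data) = 0.34468, P(r = 4 | data) = 0.54468.
Averaging over the posterior, P(white next | data) = (1/5)(0.0085106) + (2/5)(0.10213) + (3/5)(0.34468) + (4/5)(0.54468) = 0.68511.

0.685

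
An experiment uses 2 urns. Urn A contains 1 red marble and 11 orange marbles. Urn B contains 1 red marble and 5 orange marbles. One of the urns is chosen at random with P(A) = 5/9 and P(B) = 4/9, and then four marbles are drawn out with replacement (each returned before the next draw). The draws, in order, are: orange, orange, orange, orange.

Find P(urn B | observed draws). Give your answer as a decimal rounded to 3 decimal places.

Compute the likelihood of the observed sequence for each case: P(data | urn A) = (11/12)(11/12)(11/12)(11/12) = 0.70607; P(data | urn B) = (5/6)(5/6)(5/6)(5/6) = 0.48225.
The prior-weighted likelihoods are 5/9 · 0.70607 = 0.39226, 4/9 · 0.48225 = 0.21433; with total 0.60659.
Hence P(urn B | data) = (0.21433) / (0.60659) = 0.35334.

0.353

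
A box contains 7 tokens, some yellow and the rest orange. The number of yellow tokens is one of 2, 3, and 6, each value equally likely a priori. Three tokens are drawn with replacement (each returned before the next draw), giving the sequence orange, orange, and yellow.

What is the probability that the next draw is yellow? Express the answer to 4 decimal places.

The likelihood of the observed sequence under each hypothesis: P(data | r = 2) = (5/7)(5/7)(2/7) = 0.14577; P(data | r = 3) = (4/7)(4/7)(3/7) = 0.13994; P(data | r = 6) = (1/7)(1/7)(6/7) = 0.017493.
The prior-weighted likelihoods are 1/3 · 0.14577 = 0.048591, 1/3 · 0.13994 = 0.046647, 1/3 · 0.017493 = 0.0058309; these sum to 0.10107.
Normalising, the posterior is P(r = 2 | data) = 0.48077, P(r = 3 | data) = 0.46154, P(r = 6 | data) = 0.057692.
So P(yellow next | data) = Σ P(yellow next | H) P(H | data) = (2/7)(0.48077) + (3/7)(0.46154) + (6/7)(0.057692) = 0.38462.

0.3846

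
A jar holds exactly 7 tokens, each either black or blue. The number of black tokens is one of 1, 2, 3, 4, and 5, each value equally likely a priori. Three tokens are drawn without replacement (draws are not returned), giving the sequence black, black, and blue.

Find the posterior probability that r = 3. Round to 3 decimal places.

For each hypothesis, P(data | H) works out to: P(data | r = 1) = (1/7)(0/6) = 0; P(data | r = 2) = (2/7)(1/6)(5/5) = 1/21; P(data | r = 3) = (3/7)(2/6)(4/5) = 4/35; P(data | r = 4) = (4/7)(3/6)(3/5) = 6/35; P(data | r = 5) = (5/7)(4/6)(2/5) = 4/21.
Weighting by the prior gives 1/5 · 0 = 0, 1/5 · 1/21 = 1/105, 1/5 · 4/35 = 4/175, 1/5 · 6/35 = 6/175, 1/5 · 4/21 = 4/105; these sum to 11/105.
By Bayes' rule, P(r = 3 | data) = (4/175) / (11/105) = 12/55.

0.218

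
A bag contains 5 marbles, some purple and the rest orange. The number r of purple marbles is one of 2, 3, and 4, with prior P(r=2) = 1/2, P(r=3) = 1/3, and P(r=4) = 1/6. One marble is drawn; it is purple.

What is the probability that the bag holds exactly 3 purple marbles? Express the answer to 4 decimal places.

0.3750

For each hypothesis, P(data | H) works out to: P(data | r = 2) = (2/5) = 2/5; P(data | r = 3) = (3/5) = 3/5; P(data | r = 4) = (4/5) = 4/5.
Multiplying each by its prior: 1/2 · 2/5 = 1/5, 1/3 · 3/5 = 1/5, 1/6 · 4/5 = 2/15; these sum to 8/15.
So P(r = 3 | data) = (1/5) / (8/15) = 3/8.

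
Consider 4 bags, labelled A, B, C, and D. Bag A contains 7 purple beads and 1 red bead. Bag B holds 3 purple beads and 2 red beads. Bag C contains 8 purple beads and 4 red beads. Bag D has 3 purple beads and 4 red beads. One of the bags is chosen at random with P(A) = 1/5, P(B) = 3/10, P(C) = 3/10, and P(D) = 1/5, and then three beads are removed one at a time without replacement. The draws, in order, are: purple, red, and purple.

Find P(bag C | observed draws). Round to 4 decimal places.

Under each hypothesis, the probability of the observed sequence is: P(data | bag A) = (7/8)(1/7)(6/6) = 0.125; P(data | bag B) = (3/5)(2/4)(2/3) = 0.2; P(data | bag C) = (8/12)(4/11)(7/10) = 0.1697; P(data | bag D) = (3/7)(4/6)(2/5) = 0.11429.
The prior-weighted likelihoods are 1/5 · 0.125 = 0.025, 3/10 · 0.2 = 0.06, 3/10 · 0.1697 = 0.050909, 1/5 · 0.11429 = 0.022857; summing to 0.15877.
By Bayes' rule, P(bag C | data) = (0.050909) / (0.15877) = 0.32065.

0.3207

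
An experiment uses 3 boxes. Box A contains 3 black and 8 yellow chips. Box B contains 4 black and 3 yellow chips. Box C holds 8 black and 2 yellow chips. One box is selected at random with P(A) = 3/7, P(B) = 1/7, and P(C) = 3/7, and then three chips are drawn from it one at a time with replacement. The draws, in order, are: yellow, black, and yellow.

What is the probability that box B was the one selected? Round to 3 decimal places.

For each hypothesis, P(data | H) works out to: P(data | box A) = (8/11)(3/11)(8/11) = 0.14425; P(data | box B) = (3/7)(4/7)(3/7) = 0.10496; P(data | box C) = (2/10)(8/10)(2/10) = 0.032.
Weighting by the prior gives 3/7 · 0.14425 = 0.061822, 1/7 · 0.10496 = 0.014994, 3/7 · 0.032 = 0.013714; summing to 0.090531.
So P(box B | data) = (0.014994) / (0.090531) = 0.16562.

0.166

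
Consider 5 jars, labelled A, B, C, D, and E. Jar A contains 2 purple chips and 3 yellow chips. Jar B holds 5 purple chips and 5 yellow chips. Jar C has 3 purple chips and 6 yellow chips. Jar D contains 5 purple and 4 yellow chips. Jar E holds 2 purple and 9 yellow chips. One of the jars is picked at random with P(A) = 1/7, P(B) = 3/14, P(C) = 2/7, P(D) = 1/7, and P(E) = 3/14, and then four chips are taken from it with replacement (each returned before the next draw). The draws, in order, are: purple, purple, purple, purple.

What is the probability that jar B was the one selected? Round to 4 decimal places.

0.3891

Compute the likelihood of the observed sequence for each case: P(data | jar A) = (2/5)(2/5)(2/5)(2/5) = 0.0256; P(data | jar B) = (5/10)(5/10)(5/10)(5/10) = 0.0625; P(data | jar C) = (3/9)(3/9)(3/9)(3/9) = 0.012346; P(data | jar D) = (5/9)(5/9)(5/9)(5/9) = 0.09526; P(data | jar E) = (2/11)(2/11)(2/11)(2/11) = 0.0010928.
Multiplying each by its prior: 1/7 · 0.0256 = 0.0036571, 3/14 · 0.0625 = 0.013393, 2/7 · 0.012346 = 0.0035273, 1/7 · 0.09526 = 0.013609, 3/14 · 0.0010928 = 0.00023418; summing to 0.03442.
By Bayes' rule, P(jar B | data) = (0.013393) / (0.03442) = 0.3891.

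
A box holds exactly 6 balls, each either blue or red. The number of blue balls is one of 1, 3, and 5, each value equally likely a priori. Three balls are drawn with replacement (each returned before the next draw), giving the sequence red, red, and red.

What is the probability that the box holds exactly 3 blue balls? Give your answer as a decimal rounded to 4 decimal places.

0.1765

The likelihood of the observed sequence under each hypothesis: P(data | r = 1) = (5/6)(5/6)(5/6) = 125/216; P(data | r = 3) = (3/6)(3/6)(3/6) = 1/8; P(data | r = 5) = (1/6)(1/6)(1/6) = 1/216.
The prior-weighted likelihoods are 1/3 · 125/216 = 125/648, 1/3 · 1/8 = 1/24, 1/3 · 1/216 = 1/648; with total 17/72.
So P(r = 3 | data) = (1/24) / (17/72) = 3/17.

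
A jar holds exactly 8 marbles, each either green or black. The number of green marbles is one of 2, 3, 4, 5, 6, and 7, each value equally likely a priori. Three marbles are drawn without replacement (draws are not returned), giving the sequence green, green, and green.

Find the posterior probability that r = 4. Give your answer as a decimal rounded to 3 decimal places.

0.057

Compute the likelihood of the observed sequence for each case: P(data | r = 2) = (2/8)(1/7)(0/6) = 0; P(data | r = 3) = (3/8)(2/7)(1/6) = 1/56; P(data | r = 4) = (4/8)(3/7)(2/6) = 1/14; P(data | r = 5) = (5/8)(4/7)(3/6) = 5/28; P(data | r = 6) = (6/8)(5/7)(4/6) = 5/14; P(data | r = 7) = (7/8)(6/7)(5/6) = 5/8.
Weighting by the prior gives 1/6 · 0 = 0, 1/6 · 1/56 = 1/336, 1/6 · 1/14 = 1/84, 1/6 · 5/28 = 5/168, 1/6 · 5/14 = 5/84, 1/6 · 5/8 = 5/48; summing to 5/24.
By Bayes' rule, P(r = 4 | data) = (1/84) / (5/24) = 2/35.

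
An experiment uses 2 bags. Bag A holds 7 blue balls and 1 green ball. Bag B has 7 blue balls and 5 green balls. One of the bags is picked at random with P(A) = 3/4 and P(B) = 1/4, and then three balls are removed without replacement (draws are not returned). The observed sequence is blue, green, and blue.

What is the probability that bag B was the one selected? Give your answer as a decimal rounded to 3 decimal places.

The likelihood of the observed sequence under each hypothesis: P(data | bag A) = (7/8)(1/7)(6/6) = 1/8; P(data | bag B) = (7/12)(5/11)(6/10) = 7/44.
Weighting by the prior gives 3/4 · 1/8 = 3/32, 1/4 · 7/44 = 7/176; with total 47/352.
Therefore the posterior P(bag B | data) = (7/176) / (47/352) = 14/47.

0.298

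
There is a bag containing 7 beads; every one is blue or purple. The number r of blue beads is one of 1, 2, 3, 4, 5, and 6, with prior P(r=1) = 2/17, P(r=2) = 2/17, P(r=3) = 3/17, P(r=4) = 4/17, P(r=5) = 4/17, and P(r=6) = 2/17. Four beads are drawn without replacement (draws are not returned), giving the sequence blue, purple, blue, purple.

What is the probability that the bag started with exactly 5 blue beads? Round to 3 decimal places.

Under each hypothesis, the probability of the observed sequence is: P(data | r = 1) = (1/7)(6/6)(0/5) = 0; P(data | r = 2) = (2/7)(5/6)(1/5)(4/4) = 1/21; P(data | r = 3) = (3/7)(4/6)(2/5)(3/4) = 3/35; P(data | r = 4) = (4/7)(3/6)(3/5)(2/4) = 3/35; P(data | r = 5) = (5/7)(2/6)(4/5)(1/4) = 1/21; P(data | r = 6) = (6/7)(1/6)(5/5)(0/4) = 0.
Weighting by the prior gives 2/17 · 0 = 0, 2/17 · 1/21 = 2/357, 3/17 · 3/35 = 9/595, 4/17 · 3/35 = 12/595, 4/17 · 1/21 = 4/357, 2/17 · 0 = 0; with total 31/595.
By Bayes' rule, P(r = 5 | data) = (4/357) / (31/595) = 20/93.

0.215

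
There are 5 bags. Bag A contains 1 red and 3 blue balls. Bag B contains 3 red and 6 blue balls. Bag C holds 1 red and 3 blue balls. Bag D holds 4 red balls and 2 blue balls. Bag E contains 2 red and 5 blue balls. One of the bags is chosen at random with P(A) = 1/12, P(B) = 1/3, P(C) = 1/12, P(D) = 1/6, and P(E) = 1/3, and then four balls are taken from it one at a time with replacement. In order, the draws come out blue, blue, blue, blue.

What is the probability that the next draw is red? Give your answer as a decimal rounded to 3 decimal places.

0.296

Compute the likelihood of the observed sequence for each case: P(data | bag A) = (3/4)(3/4)(3/4)(3/4) = 0.31641; P(data | bag B) = (6/9)(6/9)(6/9)(6/9) = 0.19753; P(data | bag C) = (3/4)(3/4)(3/4)(3/4) = 0.31641; P(data | bag D) = (2/6)(2/6)(2/6)(2/6) = 0.012346; P(data | bag E) = (5/7)(5/7)(5/7)(5/7) = 0.26031.
Weighting by the prior gives 1/12 · 0.31641 = 0.026367, 1/3 · 0.19753 = 0.065844, 1/12 · 0.31641 = 0.026367, 1/6 · 0.012346 = 0.0020576, 1/3 · 0.26031 = 0.086769; with total 0.20741.
Dividing through by the total gives posterior P(bag A | data) = 0.12713, P(bag B | data) = 0.31746, P(bag C | data) = 0.12713, P(bag D | data) = 0.0099207, P(bag E | data) = 0.41836.
So P(red next | data) = Σ P(red next | H) P(H | data) = (1/4)(0.12713) + (1/3)(0.31746) + (1/4)(0.12713) + (2/3)(0.0099207) + (2/7)(0.41836) = 0.29553.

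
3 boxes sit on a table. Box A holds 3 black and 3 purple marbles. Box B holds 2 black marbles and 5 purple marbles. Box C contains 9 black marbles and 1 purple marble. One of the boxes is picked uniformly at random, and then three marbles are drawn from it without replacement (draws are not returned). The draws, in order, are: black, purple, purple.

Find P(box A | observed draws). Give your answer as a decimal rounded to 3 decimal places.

0.441

For each hypothesis, P(data | H) works out to: P(data | box A) = (3/6)(3/5)(2/4) = 0.15; P(data | box B) = (2/7)(5/6)(4/5) = 0.19048; P(data | box C) = (9/10)(1/9)(0/8) = 0.
Weighting by the prior gives 1/3 · 0.15 = 0.05, 1/3 · 0.19048 = 0.063492, 1/3 · 0 = 0; these sum to 0.11349.
Hence P(box A | data) = (0.05) / (0.11349) = 0.44056.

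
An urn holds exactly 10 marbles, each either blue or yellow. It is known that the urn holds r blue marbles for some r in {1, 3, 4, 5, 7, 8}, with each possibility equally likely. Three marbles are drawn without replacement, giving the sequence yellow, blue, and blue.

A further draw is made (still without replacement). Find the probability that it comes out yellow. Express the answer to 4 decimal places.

0.4349

For each hypothesis, P(data | H) works out to: P(data | r = 1) = (9/10)(1/9)(0/8) = 0; P(data | r = 3) = (7/10)(3/9)(2/8) = 0.058333; P(data | r = 4) = (6/10)(4/9)(3/8) = 0.1; P(data | r = 5) = (5/10)(5/9)(4/8) = 0.13889; P(data | r = 7) = (3/10)(7/9)(6/8) = 0.175; P(data | r = 8) = (2/10)(8/9)(7/8) = 0.15556.
Multiplying each by its prior: 1/6 · 0 = 0, 1/6 · 0.058333 = 0.0097222, 1/6 · 0.1 = 0.016667, 1/6 · 0.13889 = 0.023148, 1/6 · 0.175 = 0.029167, 1/6 · 0.15556 = 0.025926; with total 0.10463.
The posterior is then P(r = 1 | data) = 0, P(r = 3 | data) = 0.09292, P(r = 4 | data) = 0.15929, P(r = 5 | data) = 0.22124, P(r = 7 | data) = 0.27876, P(r = 8 | data) = 0.24779.
The predictive probability is P(yellow next | data) = (6/7)(0.09292) + (5/7)(0.15929) + (4/7)(0.22124) + (2/7)(0.27876) + (1/7)(0.24779) = 0.43489.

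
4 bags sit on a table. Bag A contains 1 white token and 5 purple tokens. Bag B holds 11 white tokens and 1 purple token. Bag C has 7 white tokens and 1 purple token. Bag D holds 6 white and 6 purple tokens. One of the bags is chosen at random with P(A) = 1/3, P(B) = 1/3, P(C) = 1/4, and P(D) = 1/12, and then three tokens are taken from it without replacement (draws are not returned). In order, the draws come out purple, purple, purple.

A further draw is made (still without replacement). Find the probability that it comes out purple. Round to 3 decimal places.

0.652

For each hypothesis, P(data | H) works out to: P(data | bag A) = (5/6)(4/5)(3/4) = 1/2; P(data | bag B) = (1/12)(0/11) = 0; P(data | bag C) = (1/8)(0/7) = 0; P(data | bag D) = (6/12)(5/11)(4/10) = 1/11.
The prior-weighted likelihoods are 1/3 · 1/2 = 1/6, 1/3 · 0 = 0, 1/4 · 0 = 0, 1/12 · 1/11 = 1/132; these sum to 23/132.
Normalising, the posterior is P(bag A | data) = 22/23, P(bag B | data) = 0, P(bag C | data) = 0, P(bag D | data) = 1/23.
The predictive probability is P(purple next | data) = (2/3)(22/23) + (1/3)(1/23) = 15/23.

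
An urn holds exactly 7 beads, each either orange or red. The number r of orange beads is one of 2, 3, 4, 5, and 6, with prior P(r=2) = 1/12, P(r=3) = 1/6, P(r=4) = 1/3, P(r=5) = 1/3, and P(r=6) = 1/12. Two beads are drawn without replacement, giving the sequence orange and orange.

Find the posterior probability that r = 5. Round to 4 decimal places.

0.4651

The likelihood of the observed sequence under each hypothesis: P(data | r = 2) = (2/7)(1/6) = 1/21; P(data | r = 3) = (3/7)(2/6) = 1/7; P(data | r = 4) = (4/7)(3/6) = 2/7; P(data | r = 5) = (5/7)(4/6) = 10/21; P(data | r = 6) = (6/7)(5/6) = 5/7.
Multiplying each by its prior: 1/12 · 1/21 = 1/252, 1/6 · 1/7 = 1/42, 1/3 · 2/7 = 2/21, 1/3 · 10/21 = 10/63, 1/12 · 5/7 = 5/84; with total 43/126.
By Bayes' rule, P(r = 5 | data) = (10/63) / (43/126) = 20/43.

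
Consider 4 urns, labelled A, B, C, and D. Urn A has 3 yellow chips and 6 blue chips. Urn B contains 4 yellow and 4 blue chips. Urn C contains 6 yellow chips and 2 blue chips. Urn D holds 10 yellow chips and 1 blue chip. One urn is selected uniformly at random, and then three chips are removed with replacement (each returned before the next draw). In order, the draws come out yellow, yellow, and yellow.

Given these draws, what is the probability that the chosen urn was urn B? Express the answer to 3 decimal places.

The likelihood of the observed sequence under each hypothesis: P(data | urn A) = (3/9)(3/9)(3/9) = 0.037037; P(data | urn B) = (4/8)(4/8)(4/8) = 0.125; P(data | urn C) = (6/8)(6/8)(6/8) = 0.42188; P(data | urn D) = (10/11)(10/11)(10/11) = 0.75131.
Multiplying each by its prior: 1/4 · 0.037037 = 0.0092593, 1/4 · 0.125 = 0.03125, 1/4 · 0.42188 = 0.10547, 1/4 · 0.75131 = 0.18783; these sum to 0.33381.
So P(urn B | data) = (0.03125) / (0.33381) = 0.093617.

0.094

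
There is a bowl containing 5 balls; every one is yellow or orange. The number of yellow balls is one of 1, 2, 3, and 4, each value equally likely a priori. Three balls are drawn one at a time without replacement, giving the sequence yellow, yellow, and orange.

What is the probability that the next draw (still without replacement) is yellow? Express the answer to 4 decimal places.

For each hypothesis, P(data | H) works out to: P(data | r = 1) = (1/5)(0/4) = 0; P(data | r = 2) = (2/5)(1/4)(3/3) = 1/10; P(data | r = 3) = (3/5)(2/4)(2/3) = 1/5; P(data | r = 4) = (4/5)(3/4)(1/3) = 1/5.
The prior-weighted likelihoods are 1/4 · 0 = 0, 1/4 · 1/10 = 1/40, 1/4 · 1/5 = 1/20, 1/4 · 1/5 = 1/20; with total 1/8.
Normalising, the posterior is P(r = 1 | data) = 0, P(r = 2 | data) = 1/5, P(r = 3 | data) = 2/5, P(r = 4 | data) = 2/5.
So P(yellow next | data) = Σ P(yellow next | H) P(H | data) = (0)(1/5) + (1/2)(2/5) + (1)(2/5) = 3/5.

0.6000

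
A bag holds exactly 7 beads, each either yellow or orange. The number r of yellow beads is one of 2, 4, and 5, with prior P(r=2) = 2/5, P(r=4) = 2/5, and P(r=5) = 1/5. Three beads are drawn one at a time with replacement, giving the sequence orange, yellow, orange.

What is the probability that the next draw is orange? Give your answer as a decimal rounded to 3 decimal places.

0.563

For each hypothesis, P(data | H) works out to: P(data | r = 2) = (5/7)(2/7)(5/7) = 0.14577; P(data | r = 4) = (3/7)(4/7)(3/7) = 0.10496; P(data | r = 5) = (2/7)(5/7)(2/7) = 0.058309.
The prior-weighted likelihoods are 2/5 · 0.14577 = 0.058309, 2/5 · 0.10496 = 0.041983, 1/5 · 0.058309 = 0.011662; summing to 0.11195.
The posterior is then P(r = 2 | data) = 0.52083, P(r = 4 | data) = 0.375, P(r = 5 | data) = 0.10417.
So P(orange next | data) = Σ P(orange next | H) P(H | data) = (5/7)(0.52083) + (3/7)(0.375) + (2/7)(0.10417) = 0.5625.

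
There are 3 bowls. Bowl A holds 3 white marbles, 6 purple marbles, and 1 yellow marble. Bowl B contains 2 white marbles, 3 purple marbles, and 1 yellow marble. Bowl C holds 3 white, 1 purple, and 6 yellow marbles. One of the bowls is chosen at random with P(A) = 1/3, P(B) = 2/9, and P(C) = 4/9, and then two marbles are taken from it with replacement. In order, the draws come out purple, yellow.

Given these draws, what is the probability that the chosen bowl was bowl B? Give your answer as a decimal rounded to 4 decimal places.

The likelihood of the observed sequence under each hypothesis: P(data | bowl A) = (6/10)(1/10) = 3/50; P(data | bowl B) = (3/6)(1/6) = 1/12; P(data | bowl C) = (1/10)(6/10) = 3/50.
Multiplying each by its prior: 1/3 · 3/50 = 1/50, 2/9 · 1/12 = 1/54, 4/9 · 3/50 = 2/75; these sum to 44/675.
By Bayes' rule, P(bowl B | data) = (1/54) / (44/675) = 25/88.

0.2841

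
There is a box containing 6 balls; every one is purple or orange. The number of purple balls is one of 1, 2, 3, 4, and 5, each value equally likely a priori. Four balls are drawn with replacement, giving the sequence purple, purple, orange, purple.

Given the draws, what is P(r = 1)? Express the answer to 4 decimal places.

0.0135

Under each hypothesis, the probability of the observed sequence is: P(data | r = 1) = (1/6)(1/6)(5/6)(1/6) = 0.003858; P(data | r = 2) = (2/6)(2/6)(4/6)(2/6) = 0.024691; P(data | r = 3) = (3/6)(3/6)(3/6)(3/6) = 0.0625; P(data | r = 4) = (4/6)(4/6)(2/6)(4/6) = 0.098765; P(data | r = 5) = (5/6)(5/6)(1/6)(5/6) = 0.096451.
Weighting by the prior gives 1/5 · 0.003858 = 0.0007716, 1/5 · 0.024691 = 0.0049383, 1/5 · 0.0625 = 0.0125, 1/5 · 0.098765 = 0.019753, 1/5 · 0.096451 = 0.01929; summing to 0.057253.
Therefore the posterior P(r = 1 | data) = (0.0007716) / (0.057253) = 0.013477.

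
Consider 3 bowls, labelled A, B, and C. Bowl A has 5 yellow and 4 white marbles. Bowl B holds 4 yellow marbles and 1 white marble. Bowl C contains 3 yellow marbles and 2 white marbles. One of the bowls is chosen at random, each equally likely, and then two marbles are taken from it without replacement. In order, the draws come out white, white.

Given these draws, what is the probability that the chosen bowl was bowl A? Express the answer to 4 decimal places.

Under each hypothesis, the probability of the observed sequence is: P(data | bowl A) = (4/9)(3/8) = 1/6; P(data | bowl B) = (1/5)(0/4) = 0; P(data | bowl C) = (2/5)(1/4) = 1/10.
The prior-weighted likelihoods are 1/3 · 1/6 = 1/18, 1/3 · 0 = 0, 1/3 · 1/10 = 1/30; these sum to 4/45.
Therefore the posterior P(bowl A | data) = (1/18) / (4/45) = 5/8.

0.6250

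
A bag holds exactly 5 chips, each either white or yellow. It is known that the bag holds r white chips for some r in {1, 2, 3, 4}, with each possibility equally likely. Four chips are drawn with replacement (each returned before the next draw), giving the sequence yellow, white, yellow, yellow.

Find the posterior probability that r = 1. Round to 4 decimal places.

The likelihood of the observed sequence under each hypothesis: P(data | r = 1) = (4/5)(1/5)(4/5)(4/5) = 0.1024; P(data | r = 2) = (3/5)(2/5)(3/5)(3/5) = 0.0864; P(data | r = 3) = (2/5)(3/5)(2/5)(2/5) = 0.0384; P(data | r = 4) = (1/5)(4/5)(1/5)(1/5) = 0.0064.
The prior-weighted likelihoods are 1/4 · 0.1024 = 0.0256, 1/4 · 0.0864 = 0.0216, 1/4 · 0.0384 = 0.0096, 1/4 · 0.0064 = 0.0016; these sum to 0.0584.
By Bayes' rule, P(r = 1 | data) = (0.0256) / (0.0584) = 0.43836.

0.4384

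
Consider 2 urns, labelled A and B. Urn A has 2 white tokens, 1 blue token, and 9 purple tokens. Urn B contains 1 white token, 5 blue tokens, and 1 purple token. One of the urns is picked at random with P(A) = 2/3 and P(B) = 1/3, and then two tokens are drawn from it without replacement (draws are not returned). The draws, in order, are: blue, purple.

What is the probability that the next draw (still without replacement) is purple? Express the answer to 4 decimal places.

For each hypothesis, P(data | H) works out to: P(data | urn A) = (1/12)(9/11) = 3/44; P(data | urn B) = (5/7)(1/6) = 5/42.
Multiplying each by its prior: 2/3 · 3/44 = 1/22, 1/3 · 5/42 = 5/126; with total 59/693.
Dividing through by the total gives posterior P(urn A | data) = 63/118, P(urn B | data) = 55/118.
So P(purple next | data) = Σ P(purple next | H) P(H | data) = (4/5)(63/118) + (0)(55/118) = 126/295.

0.4271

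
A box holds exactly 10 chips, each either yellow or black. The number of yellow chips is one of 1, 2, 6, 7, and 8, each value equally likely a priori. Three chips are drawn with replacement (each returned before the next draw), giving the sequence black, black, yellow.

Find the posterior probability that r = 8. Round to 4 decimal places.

Compute the likelihood of the observed sequence for each case: P(data | r = 1) = (9/10)(9/10)(1/10) = 0.081; P(data | r = 2) = (8/10)(8/10)(2/10) = 0.128; P(data | r = 6) = (4/10)(4/10)(6/10) = 0.096; P(data | r = 7) = (3/10)(3/10)(7/10) = 0.063; P(data | r = 8) = (2/10)(2/10)(8/10) = 0.032.
Weighting by the prior gives 1/5 · 0.081 = 0.0162, 1/5 · 0.128 = 0.0256, 1/5 · 0.096 = 0.0192, 1/5 · 0.063 = 0.0126, 1/5 · 0.032 = 0.0064; these sum to 0.08.
By Bayes' rule, P(r = 8 | data) = (0.0064) / (0.08) = 0.08.

0.0800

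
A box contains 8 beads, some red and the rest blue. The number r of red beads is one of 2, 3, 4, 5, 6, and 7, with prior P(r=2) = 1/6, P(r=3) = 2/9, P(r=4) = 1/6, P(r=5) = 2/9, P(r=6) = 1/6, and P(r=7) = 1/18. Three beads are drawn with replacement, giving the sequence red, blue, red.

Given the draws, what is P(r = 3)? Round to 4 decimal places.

Under each hypothesis, the probability of the observed sequence is: P(data | r = 2) = (2/8)(6/8)(2/8) = 0.046875; P(data | r = 3) = (3/8)(5/8)(3/8) = 0.087891; P(data | r = 4) = (4/8)(4/8)(4/8) = 0.125; P(data | r = 5) = (5/8)(3/8)(5/8) = 0.14648; P(data | r = 6) = (6/8)(2/8)(6/8) = 0.14062; P(data | r = 7) = (7/8)(1/8)(7/8) = 0.095703.
The prior-weighted likelihoods are 1/6 · 0.046875 = 0.0078125, 2/9 · 0.087891 = 0.019531, 1/6 · 0.125 = 0.020833, 2/9 · 0.14648 = 0.032552, 1/6 · 0.14062 = 0.023438, 1/18 · 0.095703 = 0.0053168; these sum to 0.10948.
By Bayes' rule, P(r = 3 | data) = (0.019531) / (0.10948) = 0.17839.

0.1784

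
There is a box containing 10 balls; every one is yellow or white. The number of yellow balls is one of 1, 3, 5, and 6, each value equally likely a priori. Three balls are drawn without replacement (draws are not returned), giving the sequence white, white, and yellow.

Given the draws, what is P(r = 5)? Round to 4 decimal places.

For each hypothesis, P(data | H) works out to: P(data | r = 1) = (9/10)(8/9)(1/8) = 1/10; P(data | r = 3) = (7/10)(6/9)(3/8) = 7/40; P(data | r = 5) = (5/10)(4/9)(5/8) = 5/36; P(data | r = 6) = (4/10)(3/9)(6/8) = 1/10.
Weighting by the prior gives 1/4 · 1/10 = 1/40, 1/4 · 7/40 = 7/160, 1/4 · 5/36 = 5/144, 1/4 · 1/10 = 1/40; summing to 37/288.
So P(r = 5 | data) = (5/144) / (37/288) = 10/37.

0.2703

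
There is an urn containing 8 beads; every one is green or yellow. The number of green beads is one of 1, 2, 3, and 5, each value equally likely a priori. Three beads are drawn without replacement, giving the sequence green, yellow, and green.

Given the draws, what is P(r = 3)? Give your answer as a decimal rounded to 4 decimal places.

0.2941

Compute the likelihood of the observed sequence for each case: P(data | r = 1) = (1/8)(7/7)(0/6) = 0; P(data | r = 2) = (2/8)(6/7)(1/6) = 1/28; P(data | r = 3) = (3/8)(5/7)(2/6) = 5/56; P(data | r = 5) = (5/8)(3/7)(4/6) = 5/28.
The prior-weighted likelihoods are 1/4 · 0 = 0, 1/4 · 1/28 = 1/112, 1/4 · 5/56 = 5/224, 1/4 · 5/28 = 5/112; these sum to 17/224.
Therefore the posterior P(r = 3 | data) = (5/224) / (17/224) = 5/17.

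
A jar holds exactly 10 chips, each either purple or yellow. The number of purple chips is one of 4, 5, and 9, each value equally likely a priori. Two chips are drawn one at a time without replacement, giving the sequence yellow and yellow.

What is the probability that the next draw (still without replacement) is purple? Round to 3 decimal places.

0.550

Compute the likelihood of the observed sequence for each case: P(data | r = 4) = (6/10)(5/9) = 1/3; P(data | r = 5) = (5/10)(4/9) = 2/9; P(data | r = 9) = (1/10)(0/9) = 0.
Weighting by the prior gives 1/3 · 1/3 = 1/9, 1/3 · 2/9 = 2/27, 1/3 · 0 = 0; with total 5/27.
Dividing through by the total gives posterior P(r = 4 | data) = 3/5, P(r = 5 | data) = 2/5, P(r = 9 | data) = 0.
Averaging over the posterior, P(purple next | data) = (1/2)(3/5) + (5/8)(2/5) = 11/20.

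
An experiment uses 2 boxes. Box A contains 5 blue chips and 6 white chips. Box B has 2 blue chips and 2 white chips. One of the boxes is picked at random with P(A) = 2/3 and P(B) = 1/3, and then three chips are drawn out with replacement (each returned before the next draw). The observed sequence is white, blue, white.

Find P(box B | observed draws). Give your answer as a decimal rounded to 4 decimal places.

0.3161

The likelihood of the observed sequence under each hypothesis: P(data | box A) = (6/11)(5/11)(6/11) = 0.13524; P(data | box B) = (2/4)(2/4)(2/4) = 0.125.
Multiplying each by its prior: 2/3 · 0.13524 = 0.090158, 1/3 · 0.125 = 0.041667; these sum to 0.13182.
Therefore the posterior P(box B | data) = (0.041667) / (0.13182) = 0.31608.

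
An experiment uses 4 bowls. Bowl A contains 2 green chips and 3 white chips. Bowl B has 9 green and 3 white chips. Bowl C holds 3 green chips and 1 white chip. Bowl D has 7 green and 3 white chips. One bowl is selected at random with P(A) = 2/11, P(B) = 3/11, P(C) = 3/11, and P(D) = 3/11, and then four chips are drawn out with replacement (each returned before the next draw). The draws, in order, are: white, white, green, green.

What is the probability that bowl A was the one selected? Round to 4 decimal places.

For each hypothesis, P(data | H) works out to: P(data | bowl A) = (3/5)(3/5)(2/5)(2/5) = 0.0576; P(data | bowl B) = (3/12)(3/12)(9/12)(9/12) = 0.035156; P(data | bowl C) = (1/4)(1/4)(3/4)(3/4) = 0.035156; P(data | bowl D) = (3/10)(3/10)(7/10)(7/10) = 0.0441.
Weighting by the prior gives 2/11 · 0.0576 = 0.010473, 3/11 · 0.035156 = 0.0095881, 3/11 · 0.035156 = 0.0095881, 3/11 · 0.0441 = 0.012027; summing to 0.041676.
By Bayes' rule, P(bowl A | data) = (0.010473) / (0.041676) = 0.25129.

0.2513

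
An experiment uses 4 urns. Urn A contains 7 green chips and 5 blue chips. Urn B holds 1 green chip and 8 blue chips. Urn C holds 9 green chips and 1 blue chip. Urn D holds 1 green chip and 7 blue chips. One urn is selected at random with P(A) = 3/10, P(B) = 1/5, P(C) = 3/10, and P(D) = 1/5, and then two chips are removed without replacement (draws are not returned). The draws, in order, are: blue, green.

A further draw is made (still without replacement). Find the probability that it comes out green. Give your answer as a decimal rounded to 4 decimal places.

0.4958

Compute the likelihood of the observed sequence for each case: P(data | urn A) = (5/12)(7/11) = 0.26515; P(data | urn B) = (8/9)(1/8) = 0.11111; P(data | urn C) = (1/10)(9/9) = 0.1; P(data | urn D) = (7/8)(1/7) = 0.125.
Weighting by the prior gives 3/10 · 0.26515 = 0.079545, 1/5 · 0.11111 = 0.022222, 3/10 · 0.1 = 0.03, 1/5 · 0.125 = 0.025; these sum to 0.15677.
Dividing through by the total gives posterior P(urn A | data) = 0.50741, P(urn B | data) = 0.14175, P(urn C | data) = 0.19137, P(urn D | data) = 0.15947.
So P(green next | data) = Σ P(green next | H) P(H | data) = (3/5)(0.50741) + (0)(0.14175) + (1)(0.19137) + (0)(0.15947) = 0.49581.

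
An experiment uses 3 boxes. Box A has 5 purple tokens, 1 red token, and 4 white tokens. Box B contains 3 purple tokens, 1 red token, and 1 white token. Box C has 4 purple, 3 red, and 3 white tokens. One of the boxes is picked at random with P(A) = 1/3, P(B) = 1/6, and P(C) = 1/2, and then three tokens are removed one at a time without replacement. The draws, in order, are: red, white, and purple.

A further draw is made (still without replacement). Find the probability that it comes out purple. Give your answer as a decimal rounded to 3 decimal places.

For each hypothesis, P(data | H) works out to: P(data | box A) = (1/10)(4/9)(5/8) = 1/36; P(data | box B) = (1/5)(1/4)(3/3) = 1/20; P(data | box C) = (3/10)(3/9)(4/8) = 1/20.
Multiplying each by its prior: 1/3 · 1/36 = 1/108, 1/6 · 1/20 = 1/120, 1/2 · 1/20 = 1/40; summing to 23/540.
The posterior is then P(box A | data) = 5/23, P(box B | data) = 9/46, P(box C | data) = 27/46.
The predictive probability is P(purple next | data) = (4/7)(5/23) + (1)(9/46) + (3/7)(27/46) = 4/7.

0.571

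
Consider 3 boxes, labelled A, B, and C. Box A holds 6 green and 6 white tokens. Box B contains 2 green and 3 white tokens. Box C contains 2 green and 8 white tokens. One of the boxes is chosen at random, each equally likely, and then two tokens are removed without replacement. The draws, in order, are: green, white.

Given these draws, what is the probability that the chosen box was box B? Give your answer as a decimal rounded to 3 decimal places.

The likelihood of the observed sequence under each hypothesis: P(data | box A) = (6/12)(6/11) = 0.27273; P(data | box B) = (2/5)(3/4) = 0.3; P(data | box C) = (2/10)(8/9) = 0.17778.
Weighting by the prior gives 1/3 · 0.27273 = 0.090909, 1/3 · 0.3 = 0.1, 1/3 · 0.17778 = 0.059259; summing to 0.25017.
So P(box B | data) = (0.1) / (0.25017) = 0.39973.

0.400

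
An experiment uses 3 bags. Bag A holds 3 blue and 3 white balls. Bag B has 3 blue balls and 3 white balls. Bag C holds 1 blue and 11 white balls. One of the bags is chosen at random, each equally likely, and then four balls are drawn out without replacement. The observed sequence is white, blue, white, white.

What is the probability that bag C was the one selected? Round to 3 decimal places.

Compute the likelihood of the observed sequence for each case: P(data | bag A) = (3/6)(3/5)(2/4)(1/3) = 1/20; P(data | bag B) = (3/6)(3/5)(2/4)(1/3) = 1/20; P(data | bag C) = (11/12)(1/11)(10/10)(9/9) = 1/12.
Weighting by the prior gives 1/3 · 1/20 = 1/60, 1/3 · 1/20 = 1/60, 1/3 · 1/12 = 1/36; with total 11/180.
Therefore the posterior P(bag C | data) = (1/36) / (11/180) = 5/11.

0.455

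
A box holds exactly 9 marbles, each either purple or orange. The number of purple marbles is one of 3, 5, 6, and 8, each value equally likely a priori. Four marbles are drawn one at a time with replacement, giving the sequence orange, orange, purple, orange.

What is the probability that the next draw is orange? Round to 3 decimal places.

0.553

Under each hypothesis, the probability of the observed sequence is: P(data | r = 3) = (6/9)(6/9)(3/9)(6/9) = 0.098765; P(data | r = 5) = (4/9)(4/9)(5/9)(4/9) = 0.048773; P(data | r = 6) = (3/9)(3/9)(6/9)(3/9) = 0.024691; P(data | r = 8) = (1/9)(1/9)(8/9)(1/9) = 0.0012193.
Weighting by the prior gives 1/4 · 0.098765 = 0.024691, 1/4 · 0.048773 = 0.012193, 1/4 · 0.024691 = 0.0061728, 1/4 · 0.0012193 = 0.00030483; these sum to 0.043362.
Normalising, the posterior is P(r = 3 | data) = 0.56942, P(r = 5 | data) = 0.2812, P(r = 6 | data) = 0.14236, P(r = 8 | data) = 0.0070299.
The predictive probability is P(orange next | data) = (2/3)(0.56942) + (4/9)(0.2812) + (1/3)(0.14236) + (1/9)(0.0070299) = 0.55282.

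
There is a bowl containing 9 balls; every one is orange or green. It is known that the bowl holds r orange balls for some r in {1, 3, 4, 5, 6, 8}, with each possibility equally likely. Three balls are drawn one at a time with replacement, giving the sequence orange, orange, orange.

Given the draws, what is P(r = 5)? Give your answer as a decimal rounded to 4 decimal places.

Under each hypothesis, the probability of the observed sequence is: P(data | r = 1) = (1/9)(1/9)(1/9) = 0.0013717; P(data | r = 3) = (3/9)(3/9)(3/9) = 0.037037; P(data | r = 4) = (4/9)(4/9)(4/9) = 0.087791; P(data | r = 5) = (5/9)(5/9)(5/9) = 0.17147; P(data | r = 6) = (6/9)(6/9)(6/9) = 0.2963; P(data | r = 8) = (8/9)(8/9)(8/9) = 0.70233.
Weighting by the prior gives 1/6 · 0.0013717 = 0.00022862, 1/6 · 0.037037 = 0.0061728, 1/6 · 0.087791 = 0.014632, 1/6 · 0.17147 = 0.028578, 1/6 · 0.2963 = 0.049383, 1/6 · 0.70233 = 0.11706; these sum to 0.21605.
Hence P(r = 5 | data) = (0.028578) / (0.21605) = 0.13228.

0.1323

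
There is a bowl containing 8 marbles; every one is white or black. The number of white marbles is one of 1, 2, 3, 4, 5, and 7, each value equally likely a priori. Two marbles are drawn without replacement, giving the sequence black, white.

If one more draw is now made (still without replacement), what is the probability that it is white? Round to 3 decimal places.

0.444

The likelihood of the observed sequence under each hypothesis: P(data | r = 1) = (7/8)(1/7) = 1/8; P(data | r = 2) = (6/8)(2/7) = 3/14; P(data | r = 3) = (5/8)(3/7) = 15/56; P(data | r = 4) = (4/8)(4/7) = 2/7; P(data | r = 5) = (3/8)(5/7) = 15/56; P(data | r = 7) = (1/8)(7/7) = 1/8.
Multiplying each by its prior: 1/6 · 1/8 = 1/48, 1/6 · 3/14 = 1/28, 1/6 · 15/56 = 5/112, 1/6 · 2/7 = 1/21, 1/6 · 15/56 = 5/112, 1/6 · 1/8 = 1/48; these sum to 3/14.
The posterior is then P(r = 1 | data) = 7/72, P(r = 2 | data) = 1/6, P(r = 3 | data) = 5/24, P(r = 4 | data) = 2/9, P(r = 5 | data) = 5/24, P(r = 7 | data) = 7/72.
The predictive probability is P(white next | data) = (0)(7/72) + (1/6)(1/6) + (1/3)(5/24) + (1/2)(2/9) + (2/3)(5/24) + (1)(7/72) = 4/9.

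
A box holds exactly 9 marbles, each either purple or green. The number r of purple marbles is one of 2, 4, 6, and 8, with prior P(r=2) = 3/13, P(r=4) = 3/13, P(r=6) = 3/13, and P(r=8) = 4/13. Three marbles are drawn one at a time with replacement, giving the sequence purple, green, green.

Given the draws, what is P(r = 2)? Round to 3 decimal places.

Under each hypothesis, the probability of the observed sequence is: P(data | r = 2) = (2/9)(7/9)(7/9) = 0.13443; P(data | r = 4) = (4/9)(5/9)(5/9) = 0.13717; P(data | r = 6) = (6/9)(3/9)(3/9) = 0.074074; P(data | r = 8) = (8/9)(1/9)(1/9) = 0.010974.
The prior-weighted likelihoods are 3/13 · 0.13443 = 0.031022, 3/13 · 0.13717 = 0.031656, 3/13 · 0.074074 = 0.017094, 4/13 · 0.010974 = 0.0033766; these sum to 0.083149.
By Bayes' rule, P(r = 2 | data) = (0.031022) / (0.083149) = 0.3731.

0.373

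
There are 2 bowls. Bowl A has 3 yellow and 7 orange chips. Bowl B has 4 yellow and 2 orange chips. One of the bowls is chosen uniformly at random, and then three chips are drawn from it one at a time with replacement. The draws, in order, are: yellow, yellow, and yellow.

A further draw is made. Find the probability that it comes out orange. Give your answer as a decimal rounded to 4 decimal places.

0.3640

Under each hypothesis, the probability of the observed sequence is: P(data | bowl A) = (3/10)(3/10)(3/10) = 0.027; P(data | bowl B) = (4/6)(4/6)(4/6) = 0.2963.
Multiplying each by its prior: 1/2 · 0.027 = 0.0135, 1/2 · 0.2963 = 0.14815; with total 0.16165.
Dividing through by the total gives posterior P(bowl A | data) = 0.083515, P(bowl B | data) = 0.91649.
So P(orange next | data) = Σ P(orange next | H) P(H | data) = (7/10)(0.083515) + (1/3)(0.91649) = 0.36396.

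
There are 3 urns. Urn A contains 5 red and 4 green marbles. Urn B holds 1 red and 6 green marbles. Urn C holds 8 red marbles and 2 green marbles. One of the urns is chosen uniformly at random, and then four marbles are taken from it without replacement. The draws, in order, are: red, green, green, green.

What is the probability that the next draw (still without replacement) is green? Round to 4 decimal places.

Compute the likelihood of the observed sequence for each case: P(data | urn A) = (5/9)(4/8)(3/7)(2/6) = 5/126; P(data | urn B) = (1/7)(6/6)(5/5)(4/4) = 1/7; P(data | urn C) = (8/10)(2/9)(1/8)(0/7) = 0.
Weighting by the prior gives 1/3 · 5/126 = 5/378, 1/3 · 1/7 = 1/21, 1/3 · 0 = 0; summing to 23/378.
Normalising, the posterior is P(urn A | data) = 5/23, P(urn B | data) = 18/23, P(urn C | data) = 0.
So P(green next | data) = Σ P(green next | H) P(H | data) = (1/5)(5/23) + (1)(18/23) = 19/23.

0.8261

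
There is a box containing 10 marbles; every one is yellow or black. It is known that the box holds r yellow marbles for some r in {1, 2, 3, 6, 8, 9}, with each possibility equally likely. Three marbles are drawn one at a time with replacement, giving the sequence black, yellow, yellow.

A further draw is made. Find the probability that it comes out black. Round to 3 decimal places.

0.370

The likelihood of the observed sequence under each hypothesis: P(data | r = 1) = (9/10)(1/10)(1/10) = 0.009; P(data | r = 2) = (8/10)(2/10)(2/10) = 0.032; P(data | r = 3) = (7/10)(3/10)(3/10) = 0.063; P(data | r = 6) = (4/10)(6/10)(6/10) = 0.144; P(data | r = 8) = (2/10)(8/10)(8/10) = 0.128; P(data | r = 9) = (1/10)(9/10)(9/10) = 0.081.
Weighting by the prior gives 1/6 · 0.009 = 0.0015, 1/6 · 0.032 = 0.0053333, 1/6 · 0.063 = 0.0105, 1/6 · 0.144 = 0.024, 1/6 · 0.128 = 0.021333, 1/6 · 0.081 = 0.0135; with total 0.076167.
Normalising, the posterior is P(r = 1 | data) = 0.019694, P(r = 2 | data) = 0.070022, P(r = 3 | data) = 0.13786, P(r = 6 | data) = 0.3151, P(r = 8 | data) = 0.28009, P(r = 9 | data) = 0.17724.
Averaging over the posterior, P(black next | data) = (9/10)(0.019694) + (4/5)(0.070022) + (7/10)(0.13786) + (2/5)(0.3151) + (1/5)(0.28009) + (1/10)(0.17724) = 0.37002.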